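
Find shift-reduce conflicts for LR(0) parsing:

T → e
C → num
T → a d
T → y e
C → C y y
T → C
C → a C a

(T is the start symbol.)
Augment with T' → T and build the canonical LR(0) collection (I0 = CLOSURE({[T' → . T]}), then GOTO on every symbol after a dot until no new states appear). It has 14 states:
  I0: { [C → . C y y], [C → . a C a], [C → . num], [T → . C], [T → . a d], [T → . e], [T → . y e], [T' → . T] }  — shift
  I1: { [C → C . y y], [T → C .] }  — shift, reduce
  I2: { [T' → T .] }  — accept
  I3: { [C → . C y y], [C → . a C a], [C → . num], [C → a . C a], [T → a . d] }  — shift
  I4: { [T → e .] }  — reduce
  I5: { [C → num .] }  — reduce
  I6: { [T → y . e] }  — shift
  I7: { [T → y e .] }  — reduce
  I8: { [C → C . y y], [C → a C . a] }  — shift
  I9: { [C → . C y y], [C → . a C a], [C → . num], [C → a . C a] }  — shift
  I10: { [T → a d .] }  — reduce
  I11: { [C → a C a .] }  — reduce
  I12: { [C → C y . y] }  — shift
  I13: { [C → C y y .] }  — reduce

I1 contains reduce item [T → C .] and shift item [C → C . y y] — shift-reduce conflict.

Answer: Yes — I1: [T → C .] vs [C → C . y y]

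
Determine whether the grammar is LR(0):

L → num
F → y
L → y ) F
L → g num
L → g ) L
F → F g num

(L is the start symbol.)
No. Shift-reduce conflict between [L → y ) F .] and [F → F . g num]

A grammar is LR(0) if no state in the canonical LR(0) collection has:
  - both a shift item (dot before a terminal) and a complete item (shift-reduce conflict), or
  - two or more complete items (reduce-reduce conflict; the accept item [L' → L .] counts as a complete item here).

Augment with L' → L and build the canonical LR(0) collection (I0 = CLOSURE({[L' → . L]}), then GOTO on every symbol after a dot until no new states appear). It has 13 states:
  I0: { [L → . g ) L], [L → . g num], [L → . num], [L → . y ) F], [L' → . L] }  — shift
  I1: { [L' → L .] }  — accept
  I2: { [L → g . ) L], [L → g . num] }  — shift
  I3: { [L → num .] }  — reduce
  I4: { [L → y . ) F] }  — shift
  I5: { [F → . F g num], [F → . y], [L → y ) . F] }  — shift
  I6: { [F → F . g num], [L → y ) F .] }  — shift, reduce
  I7: { [F → y .] }  — reduce
  I8: { [F → F g . num] }  — shift
  I9: { [F → F g num .] }  — reduce
  I10: { [L → . g ) L], [L → . g num], [L → . num], [L → . y ) F], [L → g ) . L] }  — shift
  I11: { [L → g num .] }  — reduce
  I12: { [L → g ) L .] }  — reduce

Conflict in state I6:
  Shift-reduce conflict between [L → y ) F .] and [F → F . g num]
So the grammar is NOT LR(0).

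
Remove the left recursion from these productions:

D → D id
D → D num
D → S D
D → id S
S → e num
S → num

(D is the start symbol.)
D is directly left-recursive. The standard transformation for
  A → A α₁ | ... | A α_m | β₁ | ... | β_n
is
  A  → β₁ A' | ... | β_n A'
  A' → α₁ A' | ... | α_m A' | ε

D → S D becomes D → S D D'
D → id S becomes D → id S D'
D → D id becomes D' → id D'
D → D num becomes D' → num D'
Add D' → ε

Productions for other non-terminals are unchanged:
  S → e num
  S → num

Resulting grammar:
D → S D D'
D → id S D'
D' → id D'
D' → num D'
D' → ε
S → e num
S → num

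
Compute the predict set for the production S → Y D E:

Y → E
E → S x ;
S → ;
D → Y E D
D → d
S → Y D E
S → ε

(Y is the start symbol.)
PREDICT(S → Y D E) = (FIRST(RHS) \ {ε}) ∪ (FOLLOW(S) if ε ∈ FIRST(RHS), i.e. RHS ⇒* ε)
FIRST(Y) = { ';', 'x' }
FIRST(Y D E) = { ';', 'x' }
ε ∉ FIRST(Y D E), so FOLLOW(S) is not added.
PREDICT(S → Y D E) = { ';', 'x' }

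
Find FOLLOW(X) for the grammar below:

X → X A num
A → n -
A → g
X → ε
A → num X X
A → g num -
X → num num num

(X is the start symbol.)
To compute FOLLOW(X), find every occurrence of X on a right-hand side N → α X β: add FIRST(β) \ {ε}, and if β is empty or nullable also add FOLLOW(N). Iterate to a fixed point.

X is the start symbol, so $ ∈ FOLLOW(X).
In X → X A num: X is followed by A num, add FIRST(A num) \ {ε} = { 'g', 'n', 'num' }
In A → num X X: X is followed by X, add FIRST(X) \ {ε} = { 'g', 'n', 'num' }
  X is nullable, so also add FOLLOW(A)
In A → num X X: X is at the end, add FOLLOW(A)

The FOLLOW sets referred to above (computed the same way, to a fixed point):
  FOLLOW(A) = { 'num' }

Taking the union: FOLLOW(X) = { $, 'g', 'n', 'num' }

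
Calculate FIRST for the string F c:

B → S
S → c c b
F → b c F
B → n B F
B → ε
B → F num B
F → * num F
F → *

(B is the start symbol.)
{ '*', 'b' }

FIRST sets of the non-terminals involved (from the grammar, by fixed-point iteration):
  FIRST(F) = { '*', 'b' }

To compute FIRST(F c), process the symbols left to right:
Symbol F is a non-terminal. Add FIRST(F) \ {ε} = { '*', 'b' }
F is not nullable (ε ∉ FIRST(F)), so stop here.
FIRST(F c) = { '*', 'b' }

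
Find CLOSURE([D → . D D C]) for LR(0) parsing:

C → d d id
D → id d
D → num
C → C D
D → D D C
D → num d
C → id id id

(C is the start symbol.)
Start with: [D → . D D C]
  [D → . D D C] has the dot before D: add [D → . id d], [D → . num], [D → . num d]
No further items can be added.

CLOSURE = { [D → . D D C], [D → . id d], [D → . num d], [D → . num] }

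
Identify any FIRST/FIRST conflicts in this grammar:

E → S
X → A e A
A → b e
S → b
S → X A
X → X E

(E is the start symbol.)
Yes. X → A e A / X → X E on { 'b' }; S → b / S → X A on { 'b' }

A FIRST/FIRST conflict occurs when two productions N → α and N → β for the same non-terminal have FIRST(α) ∩ FIRST(β) ≠ ∅ (with ε ∈ FIRST of a nullable right-hand side, so two nullable alternatives also conflict).

FIRST sets of the non-terminals at (or reachable through a nullable prefix from) the front of some alternative:
  FIRST(A) = { 'b' }
  FIRST(X) = { 'b' }

Productions for X:
  X → A e A: FIRST = { 'b' }
  X → X E: FIRST = { 'b' }
Productions for S:
  S → b: FIRST = { 'b' }
  S → X A: FIRST = { 'b' }
E, A have only one production, so no FIRST/FIRST conflict is possible there.

Conflict for X: X → A e A and X → X E
  Overlap: { 'b' }
Conflict for S: S → b and S → X A
  Overlap: { 'b' }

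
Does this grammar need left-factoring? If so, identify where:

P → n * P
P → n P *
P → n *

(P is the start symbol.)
Left-factoring is needed when two productions for the same non-terminal
share a common prefix on the right-hand side.

Productions for P:
  P → n * P
  P → n P *
  P → n *

Found common prefix 'n' in productions for P

Answer: Yes, P has productions with common prefix 'n'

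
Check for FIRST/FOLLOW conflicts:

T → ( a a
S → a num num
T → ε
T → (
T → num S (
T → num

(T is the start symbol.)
No FIRST/FOLLOW conflicts.

A FIRST/FOLLOW conflict occurs when a non-terminal N has a nullable alternative N → β (β ⇒* ε) and another alternative N → α with FIRST(α) ∩ FOLLOW(N) ≠ ∅: on such a lookahead the parser cannot decide between expanding α and letting N vanish via β.

Nullable non-terminals: T.

T: nullable alternative(s) T → ε; FOLLOW(T) = { $ }
  T → ( a a: FIRST \ {ε} = { '(' } — disjoint from FOLLOW(T)
  T → ε: FIRST \ {ε} = { } — this is the only nullable alternative, skip
  T → (: FIRST \ {ε} = { '(' } — disjoint from FOLLOW(T)
  T → num S (: FIRST \ {ε} = { 'num' } — disjoint from FOLLOW(T)
  T → num: FIRST \ {ε} = { 'num' } — disjoint from FOLLOW(T)

S has no nullable alternative, so no FIRST/FOLLOW check is needed there.

No FIRST/FOLLOW conflicts found.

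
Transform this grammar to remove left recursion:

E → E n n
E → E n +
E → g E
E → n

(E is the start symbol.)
E → g E E'
E → n E'
E' → n n E'
E' → n + E'
E' → ε

E is directly left-recursive. The standard transformation for
  A → A α₁ | ... | A α_m | β₁ | ... | β_n
is
  A  → β₁ A' | ... | β_n A'
  A' → α₁ A' | ... | α_m A' | ε

E → g E becomes E → g E E'
E → n becomes E → n E'
E → E n n becomes E' → n n E'
E → E n + becomes E' → n + E'
Add E' → ε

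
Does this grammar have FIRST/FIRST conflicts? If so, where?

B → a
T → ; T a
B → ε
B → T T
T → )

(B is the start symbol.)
FIRST sets of the non-terminals at (or reachable through a nullable prefix from) the front of some alternative:
  FIRST(T) = { ')', ';' }

Productions for B:
  B → a: FIRST = { 'a' }
  B → ε: FIRST = { ε }
  B → T T: FIRST = { ')', ';' }
Productions for T:
  T → ; T a: FIRST = { ';' }
  T → ): FIRST = { ')' }

All alternatives of each non-terminal have pairwise disjoint FIRST sets.

Answer: No FIRST/FIRST conflicts.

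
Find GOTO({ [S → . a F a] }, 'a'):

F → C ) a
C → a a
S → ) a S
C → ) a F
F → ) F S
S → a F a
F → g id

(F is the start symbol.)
GOTO(I, 'a') = CLOSURE({ [A → αX.β] : [A → α.Xβ] ∈ I, X = 'a' })

Items with dot before 'a', with the dot advanced:
  [S → . a F a] → [S → a . F a]
Closure of the advanced items:
  [S → a . F a] has the dot before F: add [F → . C ) a], [F → . ) F S], [F → . g id]
  [F → . C ) a] has the dot before C: add [C → . a a], [C → . ) a F]

GOTO = { [C → . ) a F], [C → . a a], [F → . ) F S], [F → . C ) a], [F → . g id], [S → a . F a] }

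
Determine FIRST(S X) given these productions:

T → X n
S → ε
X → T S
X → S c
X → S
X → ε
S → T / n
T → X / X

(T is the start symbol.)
FIRST sets of the non-terminals involved (from the grammar, by fixed-point iteration):
  FIRST(S) = { '/', 'c', 'n', ε }
  FIRST(X) = { '/', 'c', 'n', ε }

To compute FIRST(S X), process the symbols left to right:
Symbol S is a non-terminal. Add FIRST(S) \ {ε} = { '/', 'c', 'n' }
S is nullable (ε ∈ FIRST(S)), continue to the next symbol.
Symbol X is a non-terminal. Add FIRST(X) \ {ε} = { '/', 'c', 'n' }
X is nullable (ε ∈ FIRST(X)), continue to the next symbol.
All symbols are nullable, so ε is in the result.
FIRST(S X) = { '/', 'c', 'n', ε }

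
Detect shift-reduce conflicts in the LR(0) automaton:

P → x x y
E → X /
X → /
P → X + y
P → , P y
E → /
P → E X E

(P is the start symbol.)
No shift-reduce conflicts

A shift-reduce conflict occurs when an LR(0) state has both:
  - a complete (reduce) item [A → α .] (dot at the end), and
  - a shift item [B → β . c γ] (dot before a terminal).

Augment with P' → P and build the canonical LR(0) collection (I0 = CLOSURE({[P' → . P]}), then GOTO on every symbol after a dot until no new states appear). It has 18 states:
  I0: { [E → . /], [E → . X /], [P → . , P y], [P → . E X E], [P → . X + y], [P → . x x y], [P' → . P], [X → . /] }  — shift
  I1: { [E → . /], [E → . X /], [P → , . P y], [P → . , P y], [P → . E X E], [P → . X + y], [P → . x x y], [X → . /] }  — shift
  I2: { [E → / .], [X → / .] }  — 2 reduces
  I3: { [P → E . X E], [X → . /] }  — shift
  I4: { [P' → P .] }  — accept
  I5: { [E → X . /], [P → X . + y] }  — shift
  I6: { [P → x . x y] }  — shift
  I7: { [P → x x . y] }  — shift
  I8: { [P → x x y .] }  — reduce
  I9: { [P → X + . y] }  — shift
  I10: { [E → X / .] }  — reduce
  I11: { [P → X + y .] }  — reduce
  I12: { [X → / .] }  — reduce
  I13: { [E → . /], [E → . X /], [P → E X . E], [X → . /] }  — shift
  I14: { [P → E X E .] }  — reduce
  I15: { [E → X . /] }  — shift
  I16: { [P → , P . y] }  — shift
  I17: { [P → , P y .] }  — reduce

No state contains both a complete item and a shift item.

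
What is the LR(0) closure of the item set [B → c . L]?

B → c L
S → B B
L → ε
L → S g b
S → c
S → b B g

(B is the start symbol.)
{ [B → . c L], [B → c . L], [L → . S g b], [L → .], [S → . B B], [S → . b B g], [S → . c] }

Start with: [B → c . L]
  [B → c . L] has the dot before L: add [L → .], [L → . S g b]
  [L → . S g b] has the dot before S: add [S → . B B], [S → . c], [S → . b B g]
  [S → . B B] has the dot before B: add [B → . c L]
No further items can be added.

CLOSURE = { [B → . c L], [B → c . L], [L → . S g b], [L → .], [S → . B B], [S → . b B g], [S → . c] }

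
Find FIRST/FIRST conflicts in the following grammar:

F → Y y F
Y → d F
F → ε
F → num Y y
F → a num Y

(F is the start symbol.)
A FIRST/FIRST conflict occurs when two productions N → α and N → β for the same non-terminal have FIRST(α) ∩ FIRST(β) ≠ ∅ (with ε ∈ FIRST of a nullable right-hand side, so two nullable alternatives also conflict).

FIRST sets of the non-terminals at (or reachable through a nullable prefix from) the front of some alternative:
  FIRST(Y) = { 'd' }

Productions for F:
  F → Y y F: FIRST = { 'd' }
  F → ε: FIRST = { ε }
  F → num Y y: FIRST = { 'num' }
  F → a num Y: FIRST = { 'a' }
Y has only one production, so no FIRST/FIRST conflict is possible there.

All alternatives of each non-terminal have pairwise disjoint FIRST sets.

Answer: No FIRST/FIRST conflicts.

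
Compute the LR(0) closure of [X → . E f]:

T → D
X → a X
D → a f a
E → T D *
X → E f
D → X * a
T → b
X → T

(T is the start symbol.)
{ [D → . X * a], [D → . a f a], [E → . T D *], [T → . D], [T → . b], [X → . E f], [X → . T], [X → . a X] }

To compute CLOSURE, for each item [A → α.Bβ] where B is a non-terminal, add [B → .γ] for all productions B → γ; repeat for the newly added items until nothing changes.

Start with: [X → . E f]
  [X → . E f] has the dot before E: add [E → . T D *]
  [E → . T D *] has the dot before T: add [T → . D], [T → . b]
  [T → . D] has the dot before D: add [D → . a f a], [D → . X * a]
  [D → . X * a] has the dot before X: add [X → . a X], [X → . T]
No further items can be added.

CLOSURE = { [D → . X * a], [D → . a f a], [E → . T D *], [T → . D], [T → . b], [X → . E f], [X → . T], [X → . a X] }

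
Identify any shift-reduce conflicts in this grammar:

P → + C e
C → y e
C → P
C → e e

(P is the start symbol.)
A shift-reduce conflict occurs when an LR(0) state has both:
  - a complete (reduce) item [A → α .] (dot at the end), and
  - a shift item [B → β . c γ] (dot before a terminal).

Augment with P' → P and build the canonical LR(0) collection (I0 = CLOSURE({[P' → . P]}), then GOTO on every symbol after a dot until no new states appear). It has 10 states:
  I0: { [P → . + C e], [P' → . P] }  — shift
  I1: { [C → . P], [C → . e e], [C → . y e], [P → + . C e], [P → . + C e] }  — shift
  I2: { [P' → P .] }  — accept
  I3: { [P → + C . e] }  — shift
  I4: { [C → P .] }  — reduce
  I5: { [C → e . e] }  — shift
  I6: { [C → y . e] }  — shift
  I7: { [C → y e .] }  — reduce
  I8: { [C → e e .] }  — reduce
  I9: { [P → + C e .] }  — reduce

No state contains both a complete item and a shift item.

Answer: No shift-reduce conflicts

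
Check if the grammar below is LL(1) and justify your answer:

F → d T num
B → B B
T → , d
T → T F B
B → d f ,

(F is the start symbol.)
No. Predict set conflict for B: { 'd' }

Relevant sets:
  FIRST(B) = { 'd' }
  FIRST(T) = { ',' }

For B:
  PREDICT(B → B B) = { 'd' }
  PREDICT(B → d f ',') = { 'd' }
For T:
  PREDICT(T → ',' d) = { ',' }
  PREDICT(T → T F B) = { ',' }
F has a single production, so nothing to check there.

Conflict found: Predict set conflict for B: { 'd' }
The grammar is NOT LL(1).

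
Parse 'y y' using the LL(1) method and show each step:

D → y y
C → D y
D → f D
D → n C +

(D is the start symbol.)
Stack is shown with the top on the left.

Stack  Input  Action
--------------------
D $    y y $  output D → y y
y y $  y y $  match 'y'
y $    y $    match 'y'
$      $      accept

The string is accepted.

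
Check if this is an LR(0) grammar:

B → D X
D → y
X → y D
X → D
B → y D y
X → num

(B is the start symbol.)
Augment with B' → B and build the canonical LR(0) collection (I0 = CLOSURE({[B' → . B]}), then GOTO on every symbol after a dot until no new states appear). It has 12 states:
  I0: { [B → . D X], [B → . y D y], [B' → . B], [D → . y] }  — shift
  I1: { [B' → B .] }  — accept
  I2: { [B → D . X], [D → . y], [X → . D], [X → . num], [X → . y D] }  — shift
  I3: { [B → y . D y], [D → . y], [D → y .] }  — shift, reduce
  I4: { [B → y D . y] }  — shift
  I5: { [D → y .] }  — reduce
  I6: { [B → y D y .] }  — reduce
  I7: { [X → D .] }  — reduce
  I8: { [B → D X .] }  — reduce
  I9: { [X → num .] }  — reduce
  I10: { [D → . y], [D → y .], [X → y . D] }  — shift, reduce
  I11: { [X → y D .] }  — reduce

Conflict in state I3:
  Shift-reduce conflict between [D → y .] and [D → . y]
So the grammar is NOT LR(0).

Answer: No. Shift-reduce conflict between [D → y .] and [D → . y]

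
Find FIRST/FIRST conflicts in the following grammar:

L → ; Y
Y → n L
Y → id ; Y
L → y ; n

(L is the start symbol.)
No FIRST/FIRST conflicts.

Productions for L:
  L → ; Y: FIRST = { ';' }
  L → y ; n: FIRST = { 'y' }
Productions for Y:
  Y → n L: FIRST = { 'n' }
  Y → id ; Y: FIRST = { 'id' }

All alternatives of each non-terminal have pairwise disjoint FIRST sets.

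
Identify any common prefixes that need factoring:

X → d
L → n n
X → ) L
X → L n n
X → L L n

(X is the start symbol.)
Yes, X has productions with common prefix 'L'

Left-factoring is needed when two productions for the same non-terminal
share a common prefix on the right-hand side.

Productions for X:
  X → d
  X → ) L
  X → L n n
  X → L L n

Found common prefix 'L' in productions for X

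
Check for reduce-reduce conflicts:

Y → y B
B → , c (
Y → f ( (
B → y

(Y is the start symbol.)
No reduce-reduce conflicts

A reduce-reduce conflict occurs when an LR(0) state has two complete items [A → α .] and [B → β .] — both call for a reduction, and with no lookahead the parser cannot choose between them.

Augment with Y' → Y and build the canonical LR(0) collection (I0 = CLOSURE({[Y' → . Y]}), then GOTO on every symbol after a dot until no new states appear). It has 11 states:
  I0: { [Y → . f ( (], [Y → . y B], [Y' → . Y] }  — shift
  I1: { [Y' → Y .] }  — accept
  I2: { [Y → f . ( (] }  — shift
  I3: { [B → . , c (], [B → . y], [Y → y . B] }  — shift
  I4: { [B → , . c (] }  — shift
  I5: { [Y → y B .] }  — reduce
  I6: { [B → y .] }  — reduce
  I7: { [B → , c . (] }  — shift
  I8: { [B → , c ( .] }  — reduce
  I9: { [Y → f ( . (] }  — shift
  I10: { [Y → f ( ( .] }  — reduce

No state contains more than one complete item.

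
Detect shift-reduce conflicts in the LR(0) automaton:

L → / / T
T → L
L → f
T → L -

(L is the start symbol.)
A shift-reduce conflict occurs when an LR(0) state has both:
  - a complete (reduce) item [A → α .] (dot at the end), and
  - a shift item [B → β . c γ] (dot before a terminal).

Augment with L' → L and build the canonical LR(0) collection (I0 = CLOSURE({[L' → . L]}), then GOTO on every symbol after a dot until no new states appear). It has 8 states:
  I0: { [L → . / / T], [L → . f], [L' → . L] }  — shift
  I1: { [L → / . / T] }  — shift
  I2: { [L' → L .] }  — accept
  I3: { [L → f .] }  — reduce
  I4: { [L → . / / T], [L → . f], [L → / / . T], [T → . L -], [T → . L] }  — shift
  I5: { [T → L . -], [T → L .] }  — shift, reduce
  I6: { [L → / / T .] }  — reduce
  I7: { [T → L - .] }  — reduce

I5 contains reduce item [T → L .] and shift item [T → L . -] — shift-reduce conflict.

Answer: Yes — I5: [T → L .] vs [T → L . -]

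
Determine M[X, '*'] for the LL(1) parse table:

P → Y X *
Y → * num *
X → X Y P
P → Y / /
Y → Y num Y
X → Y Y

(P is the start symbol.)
X → X Y P, X → Y Y

To find M[X, '*'], we find productions for X where '*' is in the predict set (PREDICT(N → α) = (FIRST(α) \ {ε}) ∪ (FOLLOW(N) if α ⇒* ε)).

Relevant sets:
  FIRST(X) = { '*' }
  FIRST(Y) = { '*' }

X → X Y P: PREDICT = { '*' }
  '*' is in predict set, so this production goes in M[X, '*']
X → Y Y: PREDICT = { '*' }
  '*' is in predict set, so this production goes in M[X, '*']

M[X, '*'] = X → X Y P, X → Y Y  (a multiply-defined cell — the grammar is not LL(1))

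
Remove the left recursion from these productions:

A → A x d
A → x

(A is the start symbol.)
A → x A'
A' → x d A'
A' → ε

A is directly left-recursive. The standard transformation for
  A → A α₁ | ... | A α_m | β₁ | ... | β_n
is
  A  → β₁ A' | ... | β_n A'
  A' → α₁ A' | ... | α_m A' | ε

A → x becomes A → x A'
A → A x d becomes A' → x d A'
Add A' → ε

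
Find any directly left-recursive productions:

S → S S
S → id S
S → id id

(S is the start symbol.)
Yes, S is left-recursive

S → S S: LEFT RECURSIVE (starts with S)
S → id S: starts with id
S → id id: starts with id

The grammar has direct left recursion on: S.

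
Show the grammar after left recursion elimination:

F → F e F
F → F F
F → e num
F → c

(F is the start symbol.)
F is directly left-recursive. The standard transformation for
  A → A α₁ | ... | A α_m | β₁ | ... | β_n
is
  A  → β₁ A' | ... | β_n A'
  A' → α₁ A' | ... | α_m A' | ε

F → e num becomes F → e num F'
F → c becomes F → c F'
F → F e F becomes F' → e F F'
F → F F becomes F' → F F'
Add F' → ε

Resulting grammar:
F → e num F'
F → c F'
F' → e F F'
F' → F F'
F' → ε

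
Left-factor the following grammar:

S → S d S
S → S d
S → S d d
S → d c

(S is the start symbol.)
S → S d S'
S' → S
S' → ε
S' → d
S → d c

Left-factoring transforms A → αβ₁ | αβ₂ into A → αA' and A' → β₁ | β₂
(α is the longest common prefix among the alternatives). Repeat until
no nonterminal has two alternatives with a common prefix.

Round 1: S has alternatives sharing prefix 'S d'. Introduce S': S → S d S'
  Add: S' → S
  Add: S' → ε
  Add: S' → d

No remaining common prefixes — done.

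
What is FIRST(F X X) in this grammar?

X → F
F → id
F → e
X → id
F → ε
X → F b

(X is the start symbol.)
FIRST sets of the non-terminals involved (from the grammar, by fixed-point iteration):
  FIRST(F) = { 'e', 'id', ε }
  FIRST(X) = { 'b', 'e', 'id', ε }

To compute FIRST(F X X), process the symbols left to right:
Symbol F is a non-terminal. Add FIRST(F) \ {ε} = { 'e', 'id' }
F is nullable (ε ∈ FIRST(F)), continue to the next symbol.
Symbol X is a non-terminal. Add FIRST(X) \ {ε} = { 'b', 'e', 'id' }
X is nullable (ε ∈ FIRST(X)), continue to the next symbol.
Symbol X is a non-terminal. Add FIRST(X) \ {ε} = { 'b', 'e', 'id' }
X is nullable (ε ∈ FIRST(X)), continue to the next symbol.
All symbols are nullable, so ε is in the result.
FIRST(F X X) = { 'b', 'e', 'id', ε }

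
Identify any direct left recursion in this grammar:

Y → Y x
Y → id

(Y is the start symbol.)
Y → Y x: LEFT RECURSIVE (starts with Y)
Y → id: starts with id

The grammar has direct left recursion on: Y.

Answer: Yes, Y is left-recursive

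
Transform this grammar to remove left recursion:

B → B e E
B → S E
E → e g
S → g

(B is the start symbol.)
B → S E B'
B' → e E B'
B' → ε
E → e g
S → g

B is directly left-recursive. The standard transformation for
  A → A α₁ | ... | A α_m | β₁ | ... | β_n
is
  A  → β₁ A' | ... | β_n A'
  A' → α₁ A' | ... | α_m A' | ε

B → S E becomes B → S E B'
B → B e E becomes B' → e E B'
Add B' → ε

Productions for other non-terminals are unchanged:
  E → e g
  S → g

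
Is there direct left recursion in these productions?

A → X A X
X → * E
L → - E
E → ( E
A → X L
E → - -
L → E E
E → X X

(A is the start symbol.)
No direct left recursion

Direct left recursion occurs when N → N α for some non-terminal N (the right-hand side begins with the left-hand side itself).

A → X A X: starts with X
X → * E: starts with '*'
L → - E: starts with '-'
E → ( E: starts with '('
A → X L: starts with X
E → - -: starts with '-'
L → E E: starts with E
E → X X: starts with X

No direct left recursion found.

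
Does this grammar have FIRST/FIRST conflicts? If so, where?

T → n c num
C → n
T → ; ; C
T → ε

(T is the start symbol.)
No FIRST/FIRST conflicts.

Productions for T:
  T → n c num: FIRST = { 'n' }
  T → ; ; C: FIRST = { ';' }
  T → ε: FIRST = { ε }
C has only one production, so no FIRST/FIRST conflict is possible there.

All alternatives of each non-terminal have pairwise disjoint FIRST sets.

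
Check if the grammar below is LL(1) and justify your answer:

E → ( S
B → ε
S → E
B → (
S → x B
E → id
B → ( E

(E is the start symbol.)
A grammar is LL(1) if for each non-terminal N with multiple productions, the predict sets of those productions are pairwise disjoint, where PREDICT(N → α) = (FIRST(α) \ {ε}) ∪ (FOLLOW(N) if α ⇒* ε).

Relevant sets:
  FIRST(E) = { '(', 'id' }
  FOLLOW(B) = { $ }

For E:
  PREDICT(E → '(' S) = { '(' }
  PREDICT(E → id) = { 'id' }
For B:
  PREDICT(B → ε) = { $ }
  PREDICT(B → '(') = { '(' }
  PREDICT(B → '(' E) = { '(' }
For S:
  PREDICT(S → E) = { '(', 'id' }
  PREDICT(S → x B) = { 'x' }

Conflict found: Predict set conflict for B: { '(' }
The grammar is NOT LL(1).

Answer: No. Predict set conflict for B: { '(' }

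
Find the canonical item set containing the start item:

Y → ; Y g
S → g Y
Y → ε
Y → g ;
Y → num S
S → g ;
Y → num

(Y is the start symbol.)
{ [Y → . ; Y g], [Y → . g ;], [Y → . num S], [Y → . num], [Y → .], [Y' → . Y] }

First, augment the grammar with Y' → Y
I₀ = CLOSURE({ [Y' → . Y] }):
  [Y' → . Y] has the dot before Y: add [Y → . ; Y g], [Y → .], [Y → . g ;], [Y → . num S], [Y → . num]
No further items can be added.

I₀ = { [Y → . ; Y g], [Y → . g ;], [Y → . num S], [Y → . num], [Y → .], [Y' → . Y] }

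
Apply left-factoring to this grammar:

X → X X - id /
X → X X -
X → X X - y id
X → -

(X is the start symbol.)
X → X X - X'
X' → id /
X' → ε
X' → y id
X → -

Left-factoring transforms A → αβ₁ | αβ₂ into A → αA' and A' → β₁ | β₂
(α is the longest common prefix among the alternatives). Repeat until
no nonterminal has two alternatives with a common prefix.

Round 1: X has alternatives sharing prefix 'X X -'. Introduce X': X → X X - X'
  Add: X' → id /
  Add: X' → ε
  Add: X' → y id

No remaining common prefixes — done.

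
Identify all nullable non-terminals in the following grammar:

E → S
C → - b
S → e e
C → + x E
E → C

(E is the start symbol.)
A non-terminal is nullable if it can derive ε (the empty string): either it has an ε-production, or it has a production whose right-hand side consists entirely of nullable non-terminals.

There are no ε-productions, so no non-terminal can derive ε.
No non-terminals are nullable.

Answer: None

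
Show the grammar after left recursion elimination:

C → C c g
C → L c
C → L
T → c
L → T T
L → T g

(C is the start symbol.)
C → L c C'
C → L C'
C' → c g C'
C' → ε
T → c
L → T T
L → T g

C is directly left-recursive. The standard transformation for
  A → A α₁ | ... | A α_m | β₁ | ... | β_n
is
  A  → β₁ A' | ... | β_n A'
  A' → α₁ A' | ... | α_m A' | ε

C → L c becomes C → L c C'
C → L becomes C → L C'
C → C c g becomes C' → c g C'
Add C' → ε

Productions for other non-terminals are unchanged:
  T → c
  L → T T
  L → T g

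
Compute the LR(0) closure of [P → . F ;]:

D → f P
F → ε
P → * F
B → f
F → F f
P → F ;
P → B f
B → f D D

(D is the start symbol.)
{ [F → . F f], [F → .], [P → . F ;] }

To compute CLOSURE, for each item [A → α.Bβ] where B is a non-terminal, add [B → .γ] for all productions B → γ; repeat for the newly added items until nothing changes.

Start with: [P → . F ;]
  [P → . F ;] has the dot before F: add [F → .], [F → . F f]
No further items can be added.

CLOSURE = { [F → . F f], [F → .], [P → . F ;] }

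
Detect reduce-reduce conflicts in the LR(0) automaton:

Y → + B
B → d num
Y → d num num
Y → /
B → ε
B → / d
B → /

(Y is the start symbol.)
No reduce-reduce conflicts

A reduce-reduce conflict occurs when an LR(0) state has two complete items [A → α .] and [B → β .] — both call for a reduction, and with no lookahead the parser cannot choose between them.

Augment with Y' → Y and build the canonical LR(0) collection (I0 = CLOSURE({[Y' → . Y]}), then GOTO on every symbol after a dot until no new states appear). It has 12 states:
  I0: { [Y → . + B], [Y → . /], [Y → . d num num], [Y' → . Y] }  — shift
  I1: { [B → . / d], [B → . /], [B → . d num], [B → .], [Y → + . B] }  — shift, reduce
  I2: { [Y → / .] }  — reduce
  I3: { [Y' → Y .] }  — accept
  I4: { [Y → d . num num] }  — shift
  I5: { [Y → d num . num] }  — shift
  I6: { [Y → d num num .] }  — reduce
  I7: { [B → / . d], [B → / .] }  — shift, reduce
  I8: { [Y → + B .] }  — reduce
  I9: { [B → d . num] }  — shift
  I10: { [B → d num .] }  — reduce
  I11: { [B → / d .] }  — reduce

No state contains more than one complete item.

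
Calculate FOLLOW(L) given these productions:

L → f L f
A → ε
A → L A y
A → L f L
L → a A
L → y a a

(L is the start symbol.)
L is the start symbol, so $ ∈ FOLLOW(L).
In L → f L f: L is followed by f, add FIRST(f) \ {ε} = { 'f' }
In A → L A y: L is followed by A y, add FIRST(A y) \ {ε} = { 'a', 'f', 'y' }
In A → L f L: L is followed by f L, add FIRST(f L) \ {ε} = { 'f' }
In A → L f L: L is at the end, add FOLLOW(A)

The FOLLOW sets referred to above (computed the same way, to a fixed point):
  FOLLOW(A) = { $, 'a', 'f', 'y' }

Taking the union: FOLLOW(L) = { $, 'a', 'f', 'y' }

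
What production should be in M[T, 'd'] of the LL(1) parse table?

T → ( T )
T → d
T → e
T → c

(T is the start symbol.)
To find M[T, 'd'], we find productions for T where 'd' is in the predict set (PREDICT(N → α) = (FIRST(α) \ {ε}) ∪ (FOLLOW(N) if α ⇒* ε)).

T → ( T ): PREDICT = { '(' }
T → d: PREDICT = { 'd' }
  'd' is in predict set, so this production goes in M[T, 'd']
T → e: PREDICT = { 'e' }
T → c: PREDICT = { 'c' }

M[T, 'd'] = T → d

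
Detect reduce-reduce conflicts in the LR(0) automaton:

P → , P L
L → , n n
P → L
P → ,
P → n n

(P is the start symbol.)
Yes — I8: [L → , n n .] vs [P → n n .]

Augment with P' → P and build the canonical LR(0) collection (I0 = CLOSURE({[P' → . P]}), then GOTO on every symbol after a dot until no new states appear). It has 13 states:
  I0: { [L → . , n n], [P → . , P L], [P → . ,], [P → . L], [P → . n n], [P' → . P] }  — shift
  I1: { [L → , . n n], [L → . , n n], [P → , . P L], [P → , .], [P → . , P L], [P → . ,], [P → . L], [P → . n n] }  — shift, reduce
  I2: { [P → L .] }  — reduce
  I3: { [P' → P .] }  — accept
  I4: { [P → n . n] }  — shift
  I5: { [P → n n .] }  — reduce
  I6: { [L → . , n n], [P → , P . L] }  — shift
  I7: { [L → , n . n], [P → n . n] }  — shift
  I8: { [L → , n n .], [P → n n .] }  — 2 reduces
  I9: { [L → , . n n] }  — shift
  I10: { [P → , P L .] }  — reduce
  I11: { [L → , n . n] }  — shift
  I12: { [L → , n n .] }  — reduce

I8 contains complete items [L → , n n .], [P → n n .] — reduce-reduce conflict.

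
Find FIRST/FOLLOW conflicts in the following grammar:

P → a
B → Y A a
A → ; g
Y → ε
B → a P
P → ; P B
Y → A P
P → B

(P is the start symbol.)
A FIRST/FOLLOW conflict occurs when a non-terminal N has a nullable alternative N → β (β ⇒* ε) and another alternative N → α with FIRST(α) ∩ FOLLOW(N) ≠ ∅: on such a lookahead the parser cannot decide between expanding α and letting N vanish via β.

Nullable non-terminals: Y.
FIRST sets used below: FIRST(A) = { ';' }

Y: nullable alternative(s) Y → ε; FOLLOW(Y) = { ';' }
  Y → ε: FIRST \ {ε} = { } — this is the only nullable alternative, skip
  Y → A P: FIRST \ {ε} = { ';' } — overlaps FOLLOW(Y) on { ';' }: CONFLICT

A, B, P have no nullable alternative, so no FIRST/FOLLOW check is needed there.

So the grammar has 1 FIRST/FOLLOW conflict (marked CONFLICT above).

Answer: Yes. Y → A P with FOLLOW(Y) on { ';' }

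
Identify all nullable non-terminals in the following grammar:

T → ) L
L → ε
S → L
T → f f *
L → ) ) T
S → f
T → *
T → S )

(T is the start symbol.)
ε-productions: L → ε
So L is immediately nullable.
S → L: every symbol on the right is nullable, so S is nullable too.
No further non-terminal can be added: every production for the remaining non-terminals contains a terminal or a non-nullable non-terminal.
Nullable = { 'L', 'S' }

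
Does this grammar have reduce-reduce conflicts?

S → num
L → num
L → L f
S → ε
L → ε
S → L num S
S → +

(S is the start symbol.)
Yes — I0: [L → .] vs [S → .]; I4: [L → num .] vs [S → num .]; I6: [L → .] vs [S → .]

A reduce-reduce conflict occurs when an LR(0) state has two complete items [A → α .] and [B → β .] — both call for a reduction, and with no lookahead the parser cannot choose between them.

Augment with S' → S and build the canonical LR(0) collection (I0 = CLOSURE({[S' → . S]}), then GOTO on every symbol after a dot until no new states appear). It has 8 states:
  I0: { [L → . L f], [L → . num], [L → .], [S → . +], [S → . L num S], [S → . num], [S → .], [S' → . S] }  — shift, 2 reduces
  I1: { [S → + .] }  — reduce
  I2: { [L → L . f], [S → L . num S] }  — shift
  I3: { [S' → S .] }  — accept
  I4: { [L → num .], [S → num .] }  — 2 reduces
  I5: { [L → L f .] }  — reduce
  I6: { [L → . L f], [L → . num], [L → .], [S → . +], [S → . L num S], [S → . num], [S → .], [S → L num . S] }  — shift, 2 reduces
  I7: { [S → L num S .] }  — reduce

I0 contains complete items [L → .], [S → .] — reduce-reduce conflict.
I4 contains complete items [L → num .], [S → num .] — reduce-reduce conflict.
I6 contains complete items [L → .], [S → .] — reduce-reduce conflict.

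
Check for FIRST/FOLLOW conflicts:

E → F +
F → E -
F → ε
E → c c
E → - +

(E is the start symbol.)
Yes. F → E '-' with FOLLOW(F) on { '+' }

A FIRST/FOLLOW conflict occurs when a non-terminal N has a nullable alternative N → β (β ⇒* ε) and another alternative N → α with FIRST(α) ∩ FOLLOW(N) ≠ ∅: on such a lookahead the parser cannot decide between expanding α and letting N vanish via β.

Nullable non-terminals: F.
FIRST sets used below: FIRST(E) = { '+', '-', 'c' }

F: nullable alternative(s) F → ε; FOLLOW(F) = { '+' }
  F → E -: FIRST \ {ε} = { '+', '-', 'c' } — overlaps FOLLOW(F) on { '+' }: CONFLICT
  F → ε: FIRST \ {ε} = { } — this is the only nullable alternative, skip

E has no nullable alternative, so no FIRST/FOLLOW check is needed there.

So the grammar has 1 FIRST/FOLLOW conflict (marked CONFLICT above).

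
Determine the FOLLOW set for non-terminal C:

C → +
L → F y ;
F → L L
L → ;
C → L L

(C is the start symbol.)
To compute FOLLOW(C), find every occurrence of C on a right-hand side N → α C β: add FIRST(β) \ {ε}, and if β is empty or nullable also add FOLLOW(N). Iterate to a fixed point.

C is the start symbol, so $ ∈ FOLLOW(C).
C does not occur on any right-hand side.

Taking the union: FOLLOW(C) = { $ }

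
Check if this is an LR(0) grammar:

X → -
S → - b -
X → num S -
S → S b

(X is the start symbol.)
Yes, the grammar is LR(0)

A grammar is LR(0) if no state in the canonical LR(0) collection has:
  - both a shift item (dot before a terminal) and a complete item (shift-reduce conflict), or
  - two or more complete items (reduce-reduce conflict; the accept item [X' → X .] counts as a complete item here).

Augment with X' → X and build the canonical LR(0) collection (I0 = CLOSURE({[X' → . X]}), then GOTO on every symbol after a dot until no new states appear). It has 10 states:
  I0: { [X → . -], [X → . num S -], [X' → . X] }  — shift
  I1: { [X → - .] }  — reduce
  I2: { [X' → X .] }  — accept
  I3: { [S → . - b -], [S → . S b], [X → num . S -] }  — shift
  I4: { [S → - . b -] }  — shift
  I5: { [S → S . b], [X → num S . -] }  — shift
  I6: { [X → num S - .] }  — reduce
  I7: { [S → S b .] }  — reduce
  I8: { [S → - b . -] }  — shift
  I9: { [S → - b - .] }  — reduce

Every state is either a pure shift/goto state or contains exactly one complete item and nothing to shift — no conflicts. The grammar is LR(0).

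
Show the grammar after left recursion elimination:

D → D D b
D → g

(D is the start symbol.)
D → g D'
D' → D b D'
D' → ε

D is directly left-recursive. The standard transformation for
  A → A α₁ | ... | A α_m | β₁ | ... | β_n
is
  A  → β₁ A' | ... | β_n A'
  A' → α₁ A' | ... | α_m A' | ε

D → g becomes D → g D'
D → D D b becomes D' → D b D'
Add D' → ε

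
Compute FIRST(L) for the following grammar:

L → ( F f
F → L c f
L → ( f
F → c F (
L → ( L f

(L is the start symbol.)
To compute FIRST(L), examine every production with L on the left-hand side, reading each right-hand side left to right until a non-nullable symbol is reached.

From L → ( F f:
  - '(' is a terminal: add '(' and stop
From L → ( f:
  - '(' is a terminal: add '(' and stop
From L → ( L f:
  - '(' is a terminal: add '(' and stop

Collecting: FIRST(L) = { '(' }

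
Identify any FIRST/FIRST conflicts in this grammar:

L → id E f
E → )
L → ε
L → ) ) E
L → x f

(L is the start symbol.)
Productions for L:
  L → id E f: FIRST = { 'id' }
  L → ε: FIRST = { ε }
  L → ) ) E: FIRST = { ')' }
  L → x f: FIRST = { 'x' }
E has only one production, so no FIRST/FIRST conflict is possible there.

All alternatives of each non-terminal have pairwise disjoint FIRST sets.

Answer: No FIRST/FIRST conflicts.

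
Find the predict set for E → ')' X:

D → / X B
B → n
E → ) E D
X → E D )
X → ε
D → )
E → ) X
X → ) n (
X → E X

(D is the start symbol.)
{ ')' }

PREDICT(E → ')' X) = (FIRST(RHS) \ {ε}) ∪ (FOLLOW(E) if ε ∈ FIRST(RHS), i.e. RHS ⇒* ε)
FIRST(')' X) = { ')' }
ε ∉ FIRST(')' X), so FOLLOW(E) is not added.
PREDICT(E → ')' X) = { ')' }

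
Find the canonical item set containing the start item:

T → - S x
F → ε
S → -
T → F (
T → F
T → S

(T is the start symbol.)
{ [F → .], [S → . -], [T → . - S x], [T → . F (], [T → . F], [T → . S], [T' → . T] }

First, augment the grammar with T' → T
I₀ = CLOSURE({ [T' → . T] }):
  [T' → . T] has the dot before T: add [T → . - S x], [T → . F (], [T → . F], [T → . S]
  [T → . F (] has the dot before F: add [F → .]
  [T → . S] has the dot before S: add [S → . -]
No further items can be added.

I₀ = { [F → .], [S → . -], [T → . - S x], [T → . F (], [T → . F], [T → . S], [T' → . T] }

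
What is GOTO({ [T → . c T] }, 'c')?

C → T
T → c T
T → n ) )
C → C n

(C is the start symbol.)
GOTO(I, 'c') = CLOSURE({ [A → αX.β] : [A → α.Xβ] ∈ I, X = 'c' })

Items with dot before 'c', with the dot advanced:
  [T → . c T] → [T → c . T]
Closure of the advanced items:
  [T → c . T] has the dot before T: add [T → . c T], [T → . n ) )]

GOTO = { [T → . c T], [T → . n ) )], [T → c . T] }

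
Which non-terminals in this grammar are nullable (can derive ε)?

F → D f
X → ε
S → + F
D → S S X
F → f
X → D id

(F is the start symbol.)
{ 'X' }

ε-productions: X → ε
So X is immediately nullable.
No further non-terminal can be added: every production for the remaining non-terminals contains a terminal or a non-nullable non-terminal.
Nullable = { 'X' }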